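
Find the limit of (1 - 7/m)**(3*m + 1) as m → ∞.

e^(-21)

Let L be the limit and take ln: ln L = lim (3m + 1)·ln(1 - 7/m) = lim (3m + 1)·(-7/m + O(1/m²)) = -21.
Hence L = e^(-21).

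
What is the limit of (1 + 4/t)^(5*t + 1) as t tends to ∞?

e^(20)

Let L be the limit and take ln: ln L = lim (5t + 1)·ln(1 + 4/t) = lim (5t + 1)·(4/t + O(1/t²)) = 20.
Hence L = e^(20).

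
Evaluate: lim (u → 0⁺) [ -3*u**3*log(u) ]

0

This is a 0·(−∞) form. Rewrite as -3·ln(u) / u^(−3) and apply L'Hôpital:
the derivative quotient is -3·(1/u) / (−3·u^(−4)) = (3/3)·u^3 → 0.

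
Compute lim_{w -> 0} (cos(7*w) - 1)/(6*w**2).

Direct substitution gives 0/0.
Apply L'Hôpital: lim (-7*sin(7*w))/(12*w), still 0/0.
After 2 applications of L'Hôpital's rule the quotient is (-49*cos(7*w))/(12); substituting w = 0 gives -49/12.

-49/12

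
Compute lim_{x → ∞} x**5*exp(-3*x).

Write as x^5/e^{3x}, an ∞/∞ form.
Exponential growth dominates any polynomial, so repeated L'Hôpital (or the standard result) gives 0.

0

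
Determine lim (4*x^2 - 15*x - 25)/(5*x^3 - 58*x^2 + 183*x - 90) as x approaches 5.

Since x = 5 makes numerator and denominator zero, (x - 5) divides both.
Cancelling it gives (4*x + 5)/(5*x^2 - 33*x + 18); now plug in x = 5 to get -25/22.

-25/22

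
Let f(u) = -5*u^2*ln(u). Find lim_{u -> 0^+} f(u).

This is a 0·(−∞) form. Rewrite as -5·ln(u) / u^(−2) and apply L'Hôpital:
the derivative quotient is -5·(1/u) / (−2·u^(−3)) = (5/2)·u^2 → 0.

0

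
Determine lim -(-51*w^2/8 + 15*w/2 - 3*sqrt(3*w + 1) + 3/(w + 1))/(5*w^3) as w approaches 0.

Substitution gives 0/0 (the numerator vanishes to order 3).
Expand each term to order w^3: the coefficient of w^3 in -3·√(1 + 3w) is -81/16 and in 3·1/(1 + w) is -3.
Lower-order terms cancel with the polynomial part, so the numerator is (-129/16)·w^3 + o(w^3), and the limit is (-129/16)/(-5) = 129/80.

129/80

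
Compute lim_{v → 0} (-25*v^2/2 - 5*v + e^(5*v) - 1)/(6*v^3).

Direct substitution gives 0/0.
Apply L'Hôpital: lim (-25*v + 5*e^(5*v) - 5)/(18*v^2), still 0/0.
Apply L'Hôpital: lim (25*e^(5*v) - 25)/(36*v), still 0/0.
After 3 applications of L'Hôpital's rule the quotient is (125*e^(5*v))/(36); substituting v = 0 gives 125/36.

125/36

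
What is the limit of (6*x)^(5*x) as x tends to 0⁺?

Base → 0⁺ and exponent → 0⁺: a 0^0 form.
Take logs: 5x·ln(6x). This is 0·(−∞); rewriting as ln(6x)/(1/(5x)) and applying L'Hôpital gives 0.
Hence the limit is e^0 = 1.

1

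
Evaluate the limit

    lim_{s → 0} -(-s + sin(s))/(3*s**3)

1/18

Direct substitution gives 0/0.
Apply L'Hôpital: lim (cos(s) - 1)/(-9*s^2), still 0/0.
Apply L'Hôpital: lim (-sin(s))/(-18*s), still 0/0.
After 3 applications of L'Hôpital's rule the quotient is (-cos(s))/(-18); substituting s = 0 gives 1/18.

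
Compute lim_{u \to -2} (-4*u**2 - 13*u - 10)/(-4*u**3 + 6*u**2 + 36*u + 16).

-1/12

Direct substitution gives 0/0, so factor. Both numerator and denominator have (u + 2) as a factor.
After cancelling, the expression reduces to (-4*u - 5)/(-4*u^2 + 14*u + 8).
Substituting u = -2 gives -1/12.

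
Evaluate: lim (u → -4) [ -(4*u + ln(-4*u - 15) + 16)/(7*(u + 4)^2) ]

Direct substitution gives 0/0.
Apply L'Hôpital: lim (4 - 4/(-4*u - 15))/(-14*u - 56), still 0/0.
After 2 applications of L'Hôpital's rule the quotient is (-16/(-4*u - 15)^2)/(-14); substituting u = -4 gives 8/7.

8/7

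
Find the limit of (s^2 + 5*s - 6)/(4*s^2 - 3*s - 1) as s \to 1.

7/5

Direct substitution gives 0/0, so factor. Both numerator and denominator have (s - 1) as a factor.
After cancelling, the expression reduces to (s + 6)/(4*s + 1).
Substituting s = 1 gives 7/5.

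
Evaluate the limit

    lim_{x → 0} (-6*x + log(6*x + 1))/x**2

-18

Direct substitution gives 0/0.
Apply L'Hôpital: lim (-6 + 6/(6*x + 1))/(2*x), still 0/0.
After 2 applications of L'Hôpital's rule the quotient is (-36/(6*x + 1)^2)/(2); substituting x = 0 gives -18.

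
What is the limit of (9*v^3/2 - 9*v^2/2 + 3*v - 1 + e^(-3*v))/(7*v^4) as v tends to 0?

Direct substitution gives 0/0.
Apply L'Hôpital: lim (27*v^2/2 - 9*v + 3 - 3*e^(-3*v))/(28*v^3), still 0/0.
Apply L'Hôpital: lim (27*v - 9 + 9*e^(-3*v))/(84*v^2), still 0/0.
Apply L'Hôpital: lim (27 - 27*e^(-3*v))/(168*v), still 0/0.
After 4 applications of L'Hôpital's rule the quotient is (81*e^(-3*v))/(168); substituting v = 0 gives 27/56.

27/56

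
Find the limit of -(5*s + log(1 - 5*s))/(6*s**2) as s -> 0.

Direct substitution gives 0/0.
Apply L'Hôpital: lim (5 - 5/(1 - 5*s))/(-12*s), still 0/0.
After 2 applications of L'Hôpital's rule the quotient is (-25/(1 - 5*s)^2)/(-12); substituting s = 0 gives 25/12.

25/12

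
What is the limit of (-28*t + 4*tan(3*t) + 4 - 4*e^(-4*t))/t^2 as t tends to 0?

-32

Substitution gives 0/0; apply L'Hôpital's rule 2 times.
After differentiating numerator and denominator 2 times the quotient is (72*tan(3*t)/cos(3*t)^2 - 64*e^(-4*t))/(2); at t = 0 this is -32.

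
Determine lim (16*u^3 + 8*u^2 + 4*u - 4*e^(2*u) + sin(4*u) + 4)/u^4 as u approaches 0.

Substitution gives 0/0; apply L'Hôpital's rule 4 times.
After differentiating numerator and denominator 4 times the quotient is (-64*e^(2*u) + 256*sin(4*u))/(24); at u = 0 this is -8/3.

-8/3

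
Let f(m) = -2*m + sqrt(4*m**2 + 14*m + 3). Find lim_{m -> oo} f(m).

An ∞ − ∞ form. Rationalising with the conjugate, the difference becomes (14m + 3) / (√(4*m^2 + 14*m + 3) + 2m).
For large m the denominator behaves like 2·2m, so the quotient tends to 14/4 = 7/2.

7/2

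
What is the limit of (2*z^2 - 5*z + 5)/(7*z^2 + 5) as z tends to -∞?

2/7

Numerator and denominator both have degree 2.
Dividing every term by z^2, all lower-order terms vanish and the limit is the ratio of leading coefficients, 2/(7) = 2/7.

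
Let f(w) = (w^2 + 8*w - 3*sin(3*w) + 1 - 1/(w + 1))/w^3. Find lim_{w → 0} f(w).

Substitution gives 0/0 (the numerator vanishes to order 3).
Expand each term to order w^3: the coefficient of w^3 in -3·sin(3w) is 27/2 and in −1/(1 + w) is 1.
Lower-order terms cancel with the polynomial part, so the numerator is (29/2)·w^3 + o(w^3), and the limit is (29/2)/(1) = 29/2.

29/2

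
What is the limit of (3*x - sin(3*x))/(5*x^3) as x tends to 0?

Direct substitution gives 0/0.
Apply L'Hôpital: lim (3 - 3*cos(3*x))/(15*x^2), still 0/0.
Apply L'Hôpital: lim (9*sin(3*x))/(30*x), still 0/0.
After 3 applications of L'Hôpital's rule the quotient is (27*cos(3*x))/(30); substituting x = 0 gives 9/10.

9/10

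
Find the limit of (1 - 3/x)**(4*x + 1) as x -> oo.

The base → 1 and the exponent → ∞: a 1^∞ form.
Take logarithms: (4x + 1)·ln(1 - 3/x). Since ln(1+u) ~ u for small u, this behaves like (4x)·(-3/x) → -12.
So the limit is e^(-12).

e^(-12)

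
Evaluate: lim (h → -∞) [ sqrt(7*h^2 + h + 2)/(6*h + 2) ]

-√(7)/6

For large |h|, √(7*h^2 + h + 2) ≈ √7·|h| and the denominator ≈ 6h.
Since h → −∞, |h| = −h, giving −√7/(6) = -√(7)/6.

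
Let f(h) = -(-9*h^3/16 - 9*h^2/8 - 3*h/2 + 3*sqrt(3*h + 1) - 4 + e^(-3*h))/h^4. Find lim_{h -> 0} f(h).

783/128

Substitution gives 0/0 (the numerator vanishes to order 4).
Expand each term to order h^4: the coefficient of h^4 in 3·√(1 + 3h) is -1215/128 and in e^(-3h) is 27/8.
Lower-order terms cancel with the polynomial part, so the numerator is (-783/128)·h^4 + o(h^4), and the limit is (-783/128)/(-1) = 783/128.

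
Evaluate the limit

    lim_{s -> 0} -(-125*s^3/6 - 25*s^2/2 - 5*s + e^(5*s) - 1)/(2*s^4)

-625/48

Direct substitution gives 0/0.
Apply L'Hôpital: lim (-125*s^2/2 - 25*s + 5*e^(5*s) - 5)/(-8*s^3), still 0/0.
Apply L'Hôpital: lim (-125*s + 25*e^(5*s) - 25)/(-24*s^2), still 0/0.
Apply L'Hôpital: lim (125*e^(5*s) - 125)/(-48*s), still 0/0.
After 4 applications of L'Hôpital's rule the quotient is (625*e^(5*s))/(-48); substituting s = 0 gives -625/48.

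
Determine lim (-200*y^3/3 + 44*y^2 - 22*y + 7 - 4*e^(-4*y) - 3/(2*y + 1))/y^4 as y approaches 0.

-272/3

Substitution gives 0/0; apply L'Hôpital's rule 4 times.
After differentiating numerator and denominator 4 times the quotient is (-1024*e^(-4*y) - 1152/(2*y + 1)^5)/(24); at y = 0 this is -272/3.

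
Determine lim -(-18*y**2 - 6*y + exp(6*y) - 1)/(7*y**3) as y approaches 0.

-36/7

Direct substitution gives 0/0.
Apply L'Hôpital: lim (-36*y + 6*e^(6*y) - 6)/(-21*y^2), still 0/0.
Apply L'Hôpital: lim (36*e^(6*y) - 36)/(-42*y), still 0/0.
After 3 applications of L'Hôpital's rule the quotient is (216*e^(6*y))/(-42); substituting y = 0 gives -36/7.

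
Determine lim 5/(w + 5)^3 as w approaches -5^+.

As w → -5⁺, (w + 5) → 0⁺, so (w + 5)^3 → 0⁺ and 5/(w + 5)^3 → ∞.

∞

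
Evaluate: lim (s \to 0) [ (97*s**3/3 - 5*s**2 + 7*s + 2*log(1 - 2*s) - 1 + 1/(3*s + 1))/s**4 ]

73

Substitution gives 0/0; apply L'Hôpital's rule 4 times.
After differentiating numerator and denominator 4 times the quotient is (1944/(3*s + 1)^5 - 192/(2*s - 1)^4)/(24); at s = 0 this is 73.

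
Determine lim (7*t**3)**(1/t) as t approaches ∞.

1

Base → ∞ and exponent → 0: an ∞^0 form.
Take logs: (1/t)·ln(7·t^3) = (ln 7 + 3·ln t)/t → 0.
So the limit is e^0 = 1.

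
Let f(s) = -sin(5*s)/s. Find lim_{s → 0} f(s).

Substitution gives 0/0.
Write it as (5/(-1))·sin(5s)/(5s); since sin(u)/u → 1, the limit is -5.

-5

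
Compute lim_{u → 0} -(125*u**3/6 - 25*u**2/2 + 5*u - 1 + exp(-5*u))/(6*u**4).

-625/144

Direct substitution gives 0/0.
Apply L'Hôpital: lim (125*u^2/2 - 25*u + 5 - 5*e^(-5*u))/(-24*u^3), still 0/0.
Apply L'Hôpital: lim (125*u - 25 + 25*e^(-5*u))/(-72*u^2), still 0/0.
Apply L'Hôpital: lim (125 - 125*e^(-5*u))/(-144*u), still 0/0.
After 4 applications of L'Hôpital's rule the quotient is (625*e^(-5*u))/(-144); substituting u = 0 gives -625/144.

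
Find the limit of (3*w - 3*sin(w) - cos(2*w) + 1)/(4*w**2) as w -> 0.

1/2

Substitution gives 0/0 (the numerator vanishes to order 2).
Expand each term to order w^2: the coefficient of w^2 in -3·sin(w) is 0 and in −cos(2w) is 2.
Lower-order terms cancel with the polynomial part, so the numerator is (2)·w^2 + o(w^2), and the limit is (2)/(4) = 1/2.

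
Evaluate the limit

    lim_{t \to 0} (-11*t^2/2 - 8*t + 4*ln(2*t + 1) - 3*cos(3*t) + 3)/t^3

Substitution gives 0/0; apply L'Hôpital's rule 3 times.
After differentiating numerator and denominator 3 times the quotient is (-81*sin(3*t) + 64/(2*t + 1)^3)/(6); at t = 0 this is 32/3.

32/3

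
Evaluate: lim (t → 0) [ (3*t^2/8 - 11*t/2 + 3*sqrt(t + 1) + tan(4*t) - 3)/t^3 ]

1033/48

Substitution gives 0/0; apply L'Hôpital's rule 3 times.
After differentiating numerator and denominator 3 times the quotient is (384*tan(4*t)^2/cos(4*t)^2 + 128/cos(4*t)^2 + 9/(8*(t + 1)^(5/2)))/(6); at t = 0 this is 1033/48.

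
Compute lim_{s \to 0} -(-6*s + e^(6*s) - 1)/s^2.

-18

Direct substitution gives 0/0.
Apply L'Hôpital: lim (6*e^(6*s) - 6)/(-2*s), still 0/0.
After 2 applications of L'Hôpital's rule the quotient is (36*e^(6*s))/(-2); substituting s = 0 gives -18.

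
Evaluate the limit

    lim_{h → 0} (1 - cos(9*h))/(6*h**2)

27/4

Substitution gives 0/0.
Use (1 − cos u)/u² → 1/2 with u = 9h: the limit is 9²/(2·6) = 27/4.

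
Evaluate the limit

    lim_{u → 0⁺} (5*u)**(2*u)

1

Base → 0⁺ and exponent → 0⁺: a 0^0 form.
Take logs: 2u·ln(5u). This is 0·(−∞); rewriting as ln(5u)/(1/(2u)) and applying L'Hôpital gives 0.
Hence the limit is e^0 = 1.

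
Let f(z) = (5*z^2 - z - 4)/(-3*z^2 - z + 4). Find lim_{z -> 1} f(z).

At z = 1 both the top and bottom vanish — a removable singularity. Factoring out (z - 1) from each leaves (5*z + 4)/(-3*z - 4), which at z = 1 equals -9/7.

-9/7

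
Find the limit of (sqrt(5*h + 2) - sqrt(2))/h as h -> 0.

5*√(2)/4

Substitution gives 0/0. Multiply numerator and denominator by the conjugate √(2 + 5h) + √2.
The numerator becomes (2 + 5h) − 2 = 5h, so the expression simplifies to 5/(√(2 + 5h) + √2).
Letting h → 0 gives 5/(2√2) = 5*√(2)/4.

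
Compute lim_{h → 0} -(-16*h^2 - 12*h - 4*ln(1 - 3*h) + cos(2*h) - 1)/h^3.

Substitution gives 0/0 (the numerator vanishes to order 3).
Expand each term to order h^3: the coefficient of h^3 in -4·ln(1 - 3h) is 36 and in cos(2h) is 0.
Lower-order terms cancel with the polynomial part, so the numerator is (36)·h^3 + o(h^3), and the limit is (36)/(-1) = -36.

-36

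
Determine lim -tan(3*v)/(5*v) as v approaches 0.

Substitution gives 0/0.
Since tan(u)/u → 1 as u → 0, tan(3v)/(3v) → 1 and the limit is 3/(-5) = -3/5.

-3/5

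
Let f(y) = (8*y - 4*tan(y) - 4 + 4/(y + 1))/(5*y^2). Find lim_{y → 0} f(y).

Substitution gives 0/0 (the numerator vanishes to order 2).
Expand each term to order y^2: the coefficient of y^2 in 4·1/(1 + y) is 4 and in -4·tan(y) is 0.
Lower-order terms cancel with the polynomial part, so the numerator is (4)·y^2 + o(y^2), and the limit is (4)/(5) = 4/5.

4/5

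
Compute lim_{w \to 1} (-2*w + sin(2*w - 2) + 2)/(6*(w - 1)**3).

-2/9

Direct substitution gives 0/0.
Apply L'Hôpital: lim (2*cos(2*w - 2) - 2)/(18*(w - 1)^2), still 0/0.
Apply L'Hôpital: lim (-4*sin(2*w - 2))/(36*w - 36), still 0/0.
After 3 applications of L'Hôpital's rule the quotient is (-8*cos(2*w - 2))/(36); substituting w = 1 gives -2/9.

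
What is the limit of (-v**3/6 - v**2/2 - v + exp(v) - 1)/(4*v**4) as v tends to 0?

Direct substitution gives 0/0.
Apply L'Hôpital: lim (-v^2/2 - v + e^(v) - 1)/(16*v^3), still 0/0.
Apply L'Hôpital: lim (-v + e^(v) - 1)/(48*v^2), still 0/0.
Apply L'Hôpital: lim (e^(v) - 1)/(96*v), still 0/0.
After 4 applications of L'Hôpital's rule the quotient is (e^(v))/(96); substituting v = 0 gives 1/96.

1/96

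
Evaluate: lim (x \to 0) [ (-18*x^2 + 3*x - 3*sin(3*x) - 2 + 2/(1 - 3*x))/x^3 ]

135/2

Substitution gives 0/0; apply L'Hôpital's rule 3 times.
After differentiating numerator and denominator 3 times the quotient is (81*cos(3*x) + 324/(3*x - 1)^4)/(6); at x = 0 this is 135/2.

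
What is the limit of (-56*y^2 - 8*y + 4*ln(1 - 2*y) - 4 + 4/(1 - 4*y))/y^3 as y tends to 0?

736/3

Substitution gives 0/0 (the numerator vanishes to order 3).
Expand each term to order y^3: the coefficient of y^3 in 4·ln(1 - 2y) is -32/3 and in 4·1/(1 - 4y) is 256.
Lower-order terms cancel with the polynomial part, so the numerator is (736/3)·y^3 + o(y^3), and the limit is (736/3)/(1) = 736/3.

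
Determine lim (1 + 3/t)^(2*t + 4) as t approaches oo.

Write it as [(1 + 3/t)^t]^(2) · (1 + 3/t)^(4). The bracketed term tends to e^(3) and the second factor to 1, so the limit is e^(6).

e^(6)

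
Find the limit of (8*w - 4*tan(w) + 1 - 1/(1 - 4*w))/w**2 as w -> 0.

-16

Substitution gives 0/0 (the numerator vanishes to order 2).
Expand each term to order w^2: the coefficient of w^2 in -4·tan(w) is 0 and in −1/(1 - 4w) is -16.
Lower-order terms cancel with the polynomial part, so the numerator is (-16)·w^2 + o(w^2), and the limit is (-16)/(1) = -16.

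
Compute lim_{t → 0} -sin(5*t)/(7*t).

Substitution gives 0/0.
Write it as (5/(-7))·sin(5t)/(5t); since sin(u)/u → 1, the limit is -5/7.

-5/7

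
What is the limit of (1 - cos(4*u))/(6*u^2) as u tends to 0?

4/3

Substitution gives 0/0.
Use (1 − cos θ)/θ² → 1/2 with θ = 4u: the limit is 4²/(2·6) = 4/3.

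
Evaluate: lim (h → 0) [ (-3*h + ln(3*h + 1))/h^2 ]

-9/2

Direct substitution gives 0/0.
Apply L'Hôpital: lim (-3 + 3/(3*h + 1))/(2*h), still 0/0.
After 2 applications of L'Hôpital's rule the quotient is (-9/(3*h + 1)^2)/(2); substituting h = 0 gives -9/2.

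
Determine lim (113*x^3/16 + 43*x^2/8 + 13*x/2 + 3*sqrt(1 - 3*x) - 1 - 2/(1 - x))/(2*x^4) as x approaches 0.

Substitution gives 0/0 (the numerator vanishes to order 4).
Expand each term to order x^4: the coefficient of x^4 in 3·√(1 - 3x) is -1215/128 and in -2·1/(1 - x) is -2.
Lower-order terms cancel with the polynomial part, so the numerator is (-1471/128)·x^4 + o(x^4), and the limit is (-1471/128)/(2) = -1471/256.

-1471/256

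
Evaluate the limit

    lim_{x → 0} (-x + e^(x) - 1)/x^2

Direct substitution gives 0/0.
Apply L'Hôpital: lim (e^(x) - 1)/(2*x), still 0/0.
After 2 applications of L'Hôpital's rule the quotient is (e^(x))/(2); substituting x = 0 gives 1/2.

1/2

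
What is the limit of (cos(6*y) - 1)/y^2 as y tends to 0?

-18

Direct substitution gives 0/0.
Apply L'Hôpital: lim (-6*sin(6*y))/(2*y), still 0/0.
After 2 applications of L'Hôpital's rule the quotient is (-36*cos(6*y))/(2); substituting y = 0 gives -18.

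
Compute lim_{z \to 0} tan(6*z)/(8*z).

3/4

Substitution gives 0/0.
Since tan(u)/u → 1 as u → 0, tan(6z)/(6z) → 1 and the limit is 6/8 = 3/4.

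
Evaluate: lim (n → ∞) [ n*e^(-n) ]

0

Write as n^1/e^{1n}, an ∞/∞ form.
Exponential growth dominates any polynomial, so repeated L'Hôpital (or the standard result) gives 0.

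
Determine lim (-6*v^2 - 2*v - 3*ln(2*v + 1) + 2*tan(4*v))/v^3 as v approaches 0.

104/3

Substitution gives 0/0 (the numerator vanishes to order 3).
Expand each term to order v^3: the coefficient of v^3 in 2·tan(4v) is 128/3 and in -3·ln(1 + 2v) is -8.
Lower-order terms cancel with the polynomial part, so the numerator is (104/3)·v^3 + o(v^3), and the limit is (104/3)/(1) = 104/3.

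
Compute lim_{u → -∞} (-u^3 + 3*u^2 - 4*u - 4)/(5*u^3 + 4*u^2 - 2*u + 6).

Numerator and denominator both have degree 3.
Dividing every term by u^3, all lower-order terms vanish and the limit is the ratio of leading coefficients, -1/(5) = -1/5.

-1/5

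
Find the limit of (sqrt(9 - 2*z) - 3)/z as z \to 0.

-1/3

A 0/0 form; rationalise with √(9 - 2z) + √9. This collapses the numerator to -2z, leaving -2/(√(9 - 2z) + √9) → -2/(2√9) = -1/3.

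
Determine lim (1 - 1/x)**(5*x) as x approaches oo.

Let L be the limit and take ln: ln L = lim (5x)·ln(1 - 1/x) = lim (5x)·(-1/x + O(1/x²)) = -5.
Hence L = e^(-5).

e^(-5)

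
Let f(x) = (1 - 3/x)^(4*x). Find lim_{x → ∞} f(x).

Write it as [(1 - 3/x)^x]^(4) · (1 - 3/x)^(0). The bracketed term tends to e^(-3) and the second factor to 1, so the limit is e^(-12).

e^(-12)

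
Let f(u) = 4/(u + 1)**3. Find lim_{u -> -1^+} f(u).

As u → -1⁺, (u + 1) → 0⁺, so (u + 1)^3 → 0⁺ and 4/(u + 1)^3 → ∞.

∞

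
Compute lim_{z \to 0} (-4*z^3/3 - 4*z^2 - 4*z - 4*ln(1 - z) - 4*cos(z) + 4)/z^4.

Substitution gives 0/0; apply L'Hôpital's rule 4 times.
After differentiating numerator and denominator 4 times the quotient is (-4*cos(z) + 24/(z - 1)^4)/(24); at z = 0 this is 5/6.

5/6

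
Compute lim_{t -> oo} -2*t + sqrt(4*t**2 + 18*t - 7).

An ∞ − ∞ form. Rationalising with the conjugate, the difference becomes (18t - 7) / (√(4*t^2 + 18*t - 7) + 2t).
For large t the denominator behaves like 2·2t, so the quotient tends to 18/4 = 9/2.

9/2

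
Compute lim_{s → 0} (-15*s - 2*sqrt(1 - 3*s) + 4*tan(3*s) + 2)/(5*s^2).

9/20

Substitution gives 0/0 (the numerator vanishes to order 2).
Expand each term to order s^2: the coefficient of s^2 in 4·tan(3s) is 0 and in -2·√(1 - 3s) is 9/4.
Lower-order terms cancel with the polynomial part, so the numerator is (9/4)·s^2 + o(s^2), and the limit is (9/4)/(5) = 9/20.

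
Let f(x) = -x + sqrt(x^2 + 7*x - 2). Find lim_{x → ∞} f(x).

This has the form ∞ − ∞. Multiply and divide by the conjugate √(x^2 + 7*x - 2) + x.
That gives (7x - 2) / (√(x^2 + 7*x - 2) + x).
Divide numerator and denominator by x: the limit is 7/(2·1) = 7/2.

7/2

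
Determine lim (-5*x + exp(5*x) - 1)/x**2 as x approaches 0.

25/2

Direct substitution gives 0/0.
Apply L'Hôpital: lim (5*e^(5*x) - 5)/(2*x), still 0/0.
After 2 applications of L'Hôpital's rule the quotient is (25*e^(5*x))/(2); substituting x = 0 gives 25/2.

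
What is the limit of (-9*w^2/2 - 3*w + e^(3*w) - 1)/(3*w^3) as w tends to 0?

3/2

Direct substitution gives 0/0.
Apply L'Hôpital: lim (-9*w + 3*e^(3*w) - 3)/(9*w^2), still 0/0.
Apply L'Hôpital: lim (9*e^(3*w) - 9)/(18*w), still 0/0.
After 3 applications of L'Hôpital's rule the quotient is (27*e^(3*w))/(18); substituting w = 0 gives 3/2.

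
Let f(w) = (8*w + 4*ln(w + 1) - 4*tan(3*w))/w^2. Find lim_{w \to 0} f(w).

-2

Substitution gives 0/0 (the numerator vanishes to order 2).
Expand each term to order w^2: the coefficient of w^2 in -4·tan(3w) is 0 and in 4·ln(1 + w) is -2.
Lower-order terms cancel with the polynomial part, so the numerator is (-2)·w^2 + o(w^2), and the limit is (-2)/(1) = -2.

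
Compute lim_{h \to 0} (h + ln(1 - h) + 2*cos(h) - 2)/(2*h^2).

-3/4

Substitution gives 0/0 (the numerator vanishes to order 2).
Expand each term to order h^2: the coefficient of h^2 in 2·cos(h) is -1 and in ln(1 - h) is -1/2.
Lower-order terms cancel with the polynomial part, so the numerator is (-3/2)·h^2 + o(h^2), and the limit is (-3/2)/(2) = -3/4.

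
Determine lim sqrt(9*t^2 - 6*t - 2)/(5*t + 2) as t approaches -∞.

-3/5

For large |t|, √(9*t^2 - 6*t - 2) ≈ √9·|t| and the denominator ≈ 5t.
Since t → −∞, |t| = −t, giving −√9/(5) = -3/5.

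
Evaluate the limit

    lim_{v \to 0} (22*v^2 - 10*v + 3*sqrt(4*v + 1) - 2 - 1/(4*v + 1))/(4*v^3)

Substitution gives 0/0 (the numerator vanishes to order 3).
Expand each term to order v^3: the coefficient of v^3 in −1/(1 + 4v) is 64 and in 3·√(1 + 4v) is 12.
Lower-order terms cancel with the polynomial part, so the numerator is (76)·v^3 + o(v^3), and the limit is (76)/(4) = 19.

19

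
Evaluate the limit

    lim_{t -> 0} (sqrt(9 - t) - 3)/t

A 0/0 form; rationalise with √(9 - t) + √9. This collapses the numerator to -t, leaving -1/(√(9 - t) + √9) → -1/(2√9) = -1/6.

-1/6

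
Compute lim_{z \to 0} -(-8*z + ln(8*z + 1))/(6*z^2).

16/3

Direct substitution gives 0/0.
Apply L'Hôpital: lim (-8 + 8/(8*z + 1))/(-12*z), still 0/0.
After 2 applications of L'Hôpital's rule the quotient is (-64/(8*z + 1)^2)/(-12); substituting z = 0 gives 16/3.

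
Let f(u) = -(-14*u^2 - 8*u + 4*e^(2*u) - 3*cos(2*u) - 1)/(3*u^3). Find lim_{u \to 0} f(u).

-16/9

Substitution gives 0/0 (the numerator vanishes to order 3).
Expand each term to order u^3: the coefficient of u^3 in -3·cos(2u) is 0 and in 4·e^(2u) is 16/3.
Lower-order terms cancel with the polynomial part, so the numerator is (16/3)·u^3 + o(u^3), and the limit is (16/3)/(-3) = -16/9.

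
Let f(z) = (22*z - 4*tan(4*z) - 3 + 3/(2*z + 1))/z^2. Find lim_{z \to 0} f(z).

Substitution gives 0/0 (the numerator vanishes to order 2).
Expand each term to order z^2: the coefficient of z^2 in -4·tan(4z) is 0 and in 3·1/(1 + 2z) is 12.
Lower-order terms cancel with the polynomial part, so the numerator is (12)·z^2 + o(z^2), and the limit is (12)/(1) = 12.

12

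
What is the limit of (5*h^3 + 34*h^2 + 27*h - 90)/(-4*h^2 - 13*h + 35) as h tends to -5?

62/27

At h = -5 both the top and bottom vanish — a removable singularity. Factoring out (h + 5) from each leaves (5*h^2 + 9*h - 18)/(7 - 4*h), which at h = -5 equals 62/27.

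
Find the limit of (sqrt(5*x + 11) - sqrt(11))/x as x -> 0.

5*√(11)/22

Substitution gives 0/0. Multiply numerator and denominator by the conjugate √(11 + 5x) + √11.
The numerator becomes (11 + 5x) − 11 = 5x, so the expression simplifies to 5/(√(11 + 5x) + √11).
Letting x → 0 gives 5/(2√11) = 5*√(11)/22.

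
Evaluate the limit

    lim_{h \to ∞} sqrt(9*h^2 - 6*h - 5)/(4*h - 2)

3/4

For large |h|, √(9*h^2 - 6*h - 5) ≈ √9·|h| and the denominator ≈ 4h.
Since h → +∞, |h| = h, giving √9/(4) = 3/4.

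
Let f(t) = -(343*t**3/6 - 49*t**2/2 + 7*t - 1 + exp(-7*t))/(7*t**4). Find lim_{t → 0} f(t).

Direct substitution gives 0/0.
Apply L'Hôpital: lim (343*t^2/2 - 49*t + 7 - 7*e^(-7*t))/(-28*t^3), still 0/0.
Apply L'Hôpital: lim (343*t - 49 + 49*e^(-7*t))/(-84*t^2), still 0/0.
Apply L'Hôpital: lim (343 - 343*e^(-7*t))/(-168*t), still 0/0.
After 4 applications of L'Hôpital's rule the quotient is (2401*e^(-7*t))/(-168); substituting t = 0 gives -343/24.

-343/24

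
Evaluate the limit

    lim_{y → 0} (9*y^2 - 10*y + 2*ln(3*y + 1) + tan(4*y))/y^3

Substitution gives 0/0 (the numerator vanishes to order 3).
Expand each term to order y^3: the coefficient of y^3 in 2·ln(1 + 3y) is 18 and in tan(4y) is 64/3.
Lower-order terms cancel with the polynomial part, so the numerator is (118/3)·y^3 + o(y^3), and the limit is (118/3)/(1) = 118/3.

118/3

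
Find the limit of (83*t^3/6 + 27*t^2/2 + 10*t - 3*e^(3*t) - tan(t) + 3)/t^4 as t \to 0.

-81/8

Substitution gives 0/0; apply L'Hôpital's rule 4 times.
After differentiating numerator and denominator 4 times the quotient is (-243*e^(3*t) - 24*tan(t)^5 - 40*tan(t)^3 - 16*tan(t))/(24); at t = 0 this is -81/8.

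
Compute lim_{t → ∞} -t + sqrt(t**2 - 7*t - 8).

This has the form ∞ − ∞. Multiply and divide by the conjugate √(t^2 - 7*t - 8) + t.
That gives (-7t - 8) / (√(t^2 - 7*t - 8) + t).
Divide numerator and denominator by t: the limit is -7/(2·1) = -7/2.

-7/2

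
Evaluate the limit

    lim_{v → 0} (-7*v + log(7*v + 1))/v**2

Direct substitution gives 0/0.
Apply L'Hôpital: lim (-7 + 7/(7*v + 1))/(2*v), still 0/0.
After 2 applications of L'Hôpital's rule the quotient is (-49/(7*v + 1)^2)/(2); substituting v = 0 gives -49/2.

-49/2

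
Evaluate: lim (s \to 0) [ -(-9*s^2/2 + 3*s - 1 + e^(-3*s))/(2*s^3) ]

Direct substitution gives 0/0.
Apply L'Hôpital: lim (-9*s + 3 - 3*e^(-3*s))/(-6*s^2), still 0/0.
Apply L'Hôpital: lim (-9 + 9*e^(-3*s))/(-12*s), still 0/0.
After 3 applications of L'Hôpital's rule the quotient is (-27*e^(-3*s))/(-12); substituting s = 0 gives 9/4.

9/4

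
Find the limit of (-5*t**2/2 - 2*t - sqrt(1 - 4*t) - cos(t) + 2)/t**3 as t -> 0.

Substitution gives 0/0; apply L'Hôpital's rule 3 times.
After differentiating numerator and denominator 3 times the quotient is (-sin(t) + 24/(1 - 4*t)^(5/2))/(6); at t = 0 this is 4.

4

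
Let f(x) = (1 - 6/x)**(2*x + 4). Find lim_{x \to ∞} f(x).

Write it as [(1 - 6/x)^x]^(2) · (1 - 6/x)^(4). The bracketed term tends to e^(-6) and the second factor to 1, so the limit is e^(-12).

e^(-12)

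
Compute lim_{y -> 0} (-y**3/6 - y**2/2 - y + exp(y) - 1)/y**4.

Direct substitution gives 0/0.
Apply L'Hôpital: lim (-y^2/2 - y + e^(y) - 1)/(4*y^3), still 0/0.
Apply L'Hôpital: lim (-y + e^(y) - 1)/(12*y^2), still 0/0.
Apply L'Hôpital: lim (e^(y) - 1)/(24*y), still 0/0.
After 4 applications of L'Hôpital's rule the quotient is (e^(y))/(24); substituting y = 0 gives 1/24.

1/24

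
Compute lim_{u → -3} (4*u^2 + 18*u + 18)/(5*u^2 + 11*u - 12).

At u = -3 both the top and bottom vanish — a removable singularity. Factoring out (u + 3) from each leaves (4*u + 6)/(5*u - 4), which at u = -3 equals 6/19.

6/19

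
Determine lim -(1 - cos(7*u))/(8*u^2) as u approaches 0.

-49/16

Substitution gives 0/0.
Use (1 − cos θ)/θ² → 1/2 with θ = 7u: the limit is 7²/(2·(-8)) = -49/16.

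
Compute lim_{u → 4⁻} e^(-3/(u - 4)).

As u → 4⁻, -3/(u - 4) → +∞, so e^(-3/(u - 4)) → ∞.

∞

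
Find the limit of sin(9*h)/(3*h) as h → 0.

Substitution gives 0/0.
Write it as (9/3)·sin(9h)/(9h); since sin(u)/u → 1, the limit is 3.

3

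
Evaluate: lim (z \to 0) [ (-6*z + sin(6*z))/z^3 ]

Direct substitution gives 0/0.
Apply L'Hôpital: lim (6*cos(6*z) - 6)/(3*z^2), still 0/0.
Apply L'Hôpital: lim (-36*sin(6*z))/(6*z), still 0/0.
After 3 applications of L'Hôpital's rule the quotient is (-216*cos(6*z))/(6); substituting z = 0 gives -36.

-36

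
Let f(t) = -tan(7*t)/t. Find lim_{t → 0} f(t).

Substitution gives 0/0.
Since tan(u)/u → 1 as u → 0, tan(7t)/(7t) → 1 and the limit is 7/(-1) = -7.

-7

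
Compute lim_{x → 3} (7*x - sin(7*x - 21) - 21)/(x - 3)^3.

343/6

Direct substitution gives 0/0.
Apply L'Hôpital: lim (7 - 7*cos(7*x - 21))/(3*(x - 3)^2), still 0/0.
Apply L'Hôpital: lim (49*sin(7*x - 21))/(6*x - 18), still 0/0.
After 3 applications of L'Hôpital's rule the quotient is (343*cos(7*x - 21))/(6); substituting x = 3 gives 343/6.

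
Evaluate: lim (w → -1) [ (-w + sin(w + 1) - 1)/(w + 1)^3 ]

Direct substitution gives 0/0.
Apply L'Hôpital: lim (cos(w + 1) - 1)/(3*(w + 1)^2), still 0/0.
Apply L'Hôpital: lim (-sin(w + 1))/(6*w + 6), still 0/0.
After 3 applications of L'Hôpital's rule the quotient is (-cos(w + 1))/(6); substituting w = -1 gives -1/6.

-1/6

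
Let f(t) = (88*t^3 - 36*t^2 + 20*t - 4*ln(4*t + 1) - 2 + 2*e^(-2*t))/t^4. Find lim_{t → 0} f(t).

Substitution gives 0/0 (the numerator vanishes to order 4).
Expand each term to order t^4: the coefficient of t^4 in -4·ln(1 + 4t) is 256 and in 2·e^(-2t) is 4/3.
Lower-order terms cancel with the polynomial part, so the numerator is (772/3)·t^4 + o(t^4), and the limit is (772/3)/(1) = 772/3.

772/3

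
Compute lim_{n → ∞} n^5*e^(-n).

Write as n^5/e^{1n}, an ∞/∞ form.
Exponential growth dominates any polynomial, so repeated L'Hôpital (or the standard result) gives 0.

0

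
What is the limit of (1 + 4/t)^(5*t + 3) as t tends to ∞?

e^(20)

The base → 1 and the exponent → ∞: a 1^∞ form.
Take logarithms: (5t + 3)·ln(1 + 4/t). Since ln(1+u) ~ u for small u, this behaves like (5t)·(4/t) → 20.
So the limit is e^(20).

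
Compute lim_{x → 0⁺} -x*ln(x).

This is a 0·(−∞) form. Rewrite as -1·ln(x) / x^(−1) and apply L'Hôpital:
the derivative quotient is -1·(1/x) / (−1·x^(−2)) = (1/1)·x^1 → 0.

0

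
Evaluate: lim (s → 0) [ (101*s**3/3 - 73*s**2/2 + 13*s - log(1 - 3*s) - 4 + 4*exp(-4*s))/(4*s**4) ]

755/48

Substitution gives 0/0; apply L'Hôpital's rule 4 times.
After differentiating numerator and denominator 4 times the quotient is (1024*e^(-4*s) + 486/(3*s - 1)^4)/(96); at s = 0 this is 755/48.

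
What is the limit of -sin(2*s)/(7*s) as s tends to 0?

-2/7

Substitution gives 0/0.
Write it as (2/(-7))·sin(2s)/(2s); since sin(u)/u → 1, the limit is -2/7.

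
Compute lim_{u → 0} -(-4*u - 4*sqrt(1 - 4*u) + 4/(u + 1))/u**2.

Substitution gives 0/0; apply L'Hôpital's rule 2 times.
After differentiating numerator and denominator 2 times the quotient is (8/(u + 1)^3 + 16/(1 - 4*u)^(3/2))/(-2); at u = 0 this is -12.

-12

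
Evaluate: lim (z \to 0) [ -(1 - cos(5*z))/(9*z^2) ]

-25/18

Substitution gives 0/0.
Use (1 − cos u)/u² → 1/2 with u = 5z: the limit is 5²/(2·(-9)) = -25/18.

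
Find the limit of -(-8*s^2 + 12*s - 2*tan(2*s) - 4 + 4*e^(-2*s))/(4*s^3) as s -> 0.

8/3

Substitution gives 0/0; apply L'Hôpital's rule 3 times.
After differentiating numerator and denominator 3 times the quotient is (-64*tan(2*s)^2/cos(2*s)^2 - 32/cos(2*s)^4 - 32*e^(-2*s))/(-24); at s = 0 this is 8/3.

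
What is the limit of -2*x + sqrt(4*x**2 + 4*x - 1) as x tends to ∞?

1

An ∞ − ∞ form. Rationalising with the conjugate, the difference becomes (4x - 1) / (√(4*x^2 + 4*x - 1) + 2x).
For large x the denominator behaves like 2·2x, so the quotient tends to 4/4 = 1.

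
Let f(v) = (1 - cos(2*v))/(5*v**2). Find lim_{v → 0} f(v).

2/5

Substitution gives 0/0.
Use (1 − cos u)/u² → 1/2 with u = 2v: the limit is 2²/(2·5) = 2/5.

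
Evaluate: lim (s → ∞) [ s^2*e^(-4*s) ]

Write as s^2/e^{4s}, an ∞/∞ form.
Exponential growth dominates any polynomial, so repeated L'Hôpital (or the standard result) gives 0.

0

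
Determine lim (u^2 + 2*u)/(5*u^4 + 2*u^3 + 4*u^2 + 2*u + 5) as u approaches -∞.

0

The denominator has degree 4 and the numerator degree 2. Dividing numerator and denominator by u^4 sends every term to 0 except the leading denominator term, so the limit is 0.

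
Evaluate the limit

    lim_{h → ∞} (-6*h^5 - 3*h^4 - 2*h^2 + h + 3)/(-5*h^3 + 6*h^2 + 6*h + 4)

The numerator has higher degree (5 > 3); the quotient behaves like (-6/(-5))·h^2 for large |h|.
As h → +∞ this diverges to ∞.

∞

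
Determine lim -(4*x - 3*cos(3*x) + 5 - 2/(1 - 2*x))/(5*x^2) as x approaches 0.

Substitution gives 0/0; apply L'Hôpital's rule 2 times.
After differentiating numerator and denominator 2 times the quotient is (27*cos(3*x) + 16/(2*x - 1)^3)/(-10); at x = 0 this is -11/10.

-11/10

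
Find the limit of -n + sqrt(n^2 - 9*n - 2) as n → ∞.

-9/2

An ∞ − ∞ form. Rationalising with the conjugate, the difference becomes (-9n - 2) / (√(n^2 - 9*n - 2) + n).
For large n the denominator behaves like 2·n, so the quotient tends to -9/2 = -9/2.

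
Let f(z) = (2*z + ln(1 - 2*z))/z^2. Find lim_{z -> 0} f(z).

-2

Direct substitution gives 0/0.
Apply L'Hôpital: lim (2 - 2/(1 - 2*z))/(2*z), still 0/0.
After 2 applications of L'Hôpital's rule the quotient is (-4/(1 - 2*z)^2)/(2); substituting z = 0 gives -2.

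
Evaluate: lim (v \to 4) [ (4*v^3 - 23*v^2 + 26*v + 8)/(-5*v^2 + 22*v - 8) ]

-17/9

At v = 4 both the top and bottom vanish — a removable singularity. Factoring out (v - 4) from each leaves (4*v^2 - 7*v - 2)/(2 - 5*v), which at v = 4 equals -17/9.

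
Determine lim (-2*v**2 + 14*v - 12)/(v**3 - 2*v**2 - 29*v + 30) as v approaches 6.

-2/11

Direct substitution gives 0/0, so factor. Both numerator and denominator have (v - 6) as a factor.
After cancelling, the expression reduces to (2 - 2*v)/(v^2 + 4*v - 5).
Substituting v = 6 gives -2/11.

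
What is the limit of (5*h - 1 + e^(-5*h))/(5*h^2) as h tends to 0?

Direct substitution gives 0/0.
Apply L'Hôpital: lim (5 - 5*e^(-5*h))/(10*h), still 0/0.
After 2 applications of L'Hôpital's rule the quotient is (25*e^(-5*h))/(10); substituting h = 0 gives 5/2.

5/2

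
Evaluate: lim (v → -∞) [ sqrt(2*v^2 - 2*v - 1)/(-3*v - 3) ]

For large |v|, √(2*v^2 - 2*v - 1) ≈ √2·|v| and the denominator ≈ -3v.
Since v → −∞, |v| = −v, giving −√2/(-3) = √(2)/3.

√(2)/3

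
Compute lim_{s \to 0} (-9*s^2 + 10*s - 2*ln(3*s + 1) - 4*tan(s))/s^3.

Substitution gives 0/0 (the numerator vanishes to order 3).
Expand each term to order s^3: the coefficient of s^3 in -4·tan(s) is -4/3 and in -2·ln(1 + 3s) is -18.
Lower-order terms cancel with the polynomial part, so the numerator is (-58/3)·s^3 + o(s^3), and the limit is (-58/3)/(1) = -58/3.

-58/3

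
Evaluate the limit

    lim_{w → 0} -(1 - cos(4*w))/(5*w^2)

Substitution gives 0/0.
Use (1 − cos u)/u² → 1/2 with u = 4w: the limit is 4²/(2·(-5)) = -8/5.

-8/5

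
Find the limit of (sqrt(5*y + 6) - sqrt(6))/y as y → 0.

5*√(6)/12

A 0/0 form; rationalise with √(6 + 5y) + √6. This collapses the numerator to 5y, leaving 5/(√(6 + 5y) + √6) → 5/(2√6) = 5*√(6)/12.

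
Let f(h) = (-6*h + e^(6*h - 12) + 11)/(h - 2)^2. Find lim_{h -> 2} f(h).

Direct substitution gives 0/0.
Apply L'Hôpital: lim (6*e^(6*h - 12) - 6)/(2*h - 4), still 0/0.
After 2 applications of L'Hôpital's rule the quotient is (36*e^(6*h - 12))/(2); substituting h = 2 gives 18.

18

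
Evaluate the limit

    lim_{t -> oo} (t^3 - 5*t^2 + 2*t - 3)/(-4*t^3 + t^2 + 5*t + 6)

Numerator and denominator both have degree 3.
Dividing every term by t^3, all lower-order terms vanish and the limit is the ratio of leading coefficients, 1/(-4) = -1/4.

-1/4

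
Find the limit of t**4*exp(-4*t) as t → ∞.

Write as t^4/e^{4t}, an ∞/∞ form.
Exponential growth dominates any polynomial, so repeated L'Hôpital (or the standard result) gives 0.

0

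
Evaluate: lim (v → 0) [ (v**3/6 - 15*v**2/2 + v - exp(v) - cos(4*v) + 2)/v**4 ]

Substitution gives 0/0 (the numerator vanishes to order 4).
Expand each term to order v^4: the coefficient of v^4 in −e^(v) is -1/24 and in −cos(4v) is -32/3.
Lower-order terms cancel with the polynomial part, so the numerator is (-257/24)·v^4 + o(v^4), and the limit is (-257/24)/(1) = -257/24.

-257/24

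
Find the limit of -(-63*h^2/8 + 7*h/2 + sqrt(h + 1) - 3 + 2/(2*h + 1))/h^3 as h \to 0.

Substitution gives 0/0 (the numerator vanishes to order 3).
Expand each term to order h^3: the coefficient of h^3 in √(1 + h) is 1/16 and in 2·1/(1 + 2h) is -16.
Lower-order terms cancel with the polynomial part, so the numerator is (-255/16)·h^3 + o(h^3), and the limit is (-255/16)/(-1) = 255/16.

255/16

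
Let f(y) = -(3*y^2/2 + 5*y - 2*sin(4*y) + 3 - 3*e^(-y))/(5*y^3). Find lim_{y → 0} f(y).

Substitution gives 0/0; apply L'Hôpital's rule 3 times.
After differentiating numerator and denominator 3 times the quotient is (128*cos(4*y) + 3*e^(-y))/(-30); at y = 0 this is -131/30.

-131/30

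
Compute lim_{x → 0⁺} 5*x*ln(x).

This is a 0·(−∞) form. Rewrite as 5·ln(x) / x^(−1) and apply L'Hôpital:
the derivative quotient is 5·(1/x) / (−1·x^(−2)) = (-5/1)·x^1 → 0.

0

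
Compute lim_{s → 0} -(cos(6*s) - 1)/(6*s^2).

Direct substitution gives 0/0.
Apply L'Hôpital: lim (-6*sin(6*s))/(-12*s), still 0/0.
After 2 applications of L'Hôpital's rule the quotient is (-36*cos(6*s))/(-12); substituting s = 0 gives 3.

3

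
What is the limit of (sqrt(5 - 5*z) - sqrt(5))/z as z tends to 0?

-√(5)/2

Substitution gives 0/0. Multiply numerator and denominator by the conjugate √(5 - 5z) + √5.
The numerator becomes (5 - 5z) − 5 = -5z, so the expression simplifies to -5/(√(5 - 5z) + √5).
Letting z → 0 gives -5/(2√5) = -√(5)/2.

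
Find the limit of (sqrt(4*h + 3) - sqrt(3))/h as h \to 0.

Substitution gives 0/0. Multiply numerator and denominator by the conjugate √(3 + 4h) + √3.
The numerator becomes (3 + 4h) − 3 = 4h, so the expression simplifies to 4/(√(3 + 4h) + √3).
Letting h → 0 gives 4/(2√3) = 2*√(3)/3.

2*√(3)/3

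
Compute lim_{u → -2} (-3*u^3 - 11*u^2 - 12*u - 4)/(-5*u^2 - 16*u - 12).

-1

Direct substitution gives 0/0, so factor. Both numerator and denominator have (u + 2) as a factor.
After cancelling, the expression reduces to (-3*u^2 - 5*u - 2)/(-5*u - 6).
Substituting u = -2 gives -1.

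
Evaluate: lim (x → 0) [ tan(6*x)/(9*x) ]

2/3

Substitution gives 0/0.
Since tan(u)/u → 1 as u → 0, tan(6x)/(6x) → 1 and the limit is 6/9 = 2/3.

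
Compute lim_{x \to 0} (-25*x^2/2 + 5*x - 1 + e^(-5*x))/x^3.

-125/6

Direct substitution gives 0/0.
Apply L'Hôpital: lim (-25*x + 5 - 5*e^(-5*x))/(3*x^2), still 0/0.
Apply L'Hôpital: lim (-25 + 25*e^(-5*x))/(6*x), still 0/0.
After 3 applications of L'Hôpital's rule the quotient is (-125*e^(-5*x))/(6); substituting x = 0 gives -125/6.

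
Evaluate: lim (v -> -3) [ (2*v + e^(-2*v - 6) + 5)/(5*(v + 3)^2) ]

2/5

Direct substitution gives 0/0.
Apply L'Hôpital: lim (2 - 2*e^(-2*v - 6))/(10*v + 30), still 0/0.
After 2 applications of L'Hôpital's rule the quotient is (4*e^(-2*v - 6))/(10); substituting v = -3 gives 2/5.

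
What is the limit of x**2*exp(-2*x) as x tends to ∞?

0

Write as x^2/e^{2x}, an ∞/∞ form.
Exponential growth dominates any polynomial, so repeated L'Hôpital (or the standard result) gives 0.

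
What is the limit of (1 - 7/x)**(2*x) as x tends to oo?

The base → 1 and the exponent → ∞: a 1^∞ form.
Take logarithms: (2x)·ln(1 - 7/x). Since ln(1+u) ~ u for small u, this behaves like (2x)·(-7/x) → -14.
So the limit is e^(-14).

e^(-14)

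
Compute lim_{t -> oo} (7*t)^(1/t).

Base → ∞ and exponent → 0: an ∞^0 form.
Take logs: (1/t)·ln(7·t^1) = (ln 7 + 1·ln t)/t → 0.
So the limit is e^0 = 1.

1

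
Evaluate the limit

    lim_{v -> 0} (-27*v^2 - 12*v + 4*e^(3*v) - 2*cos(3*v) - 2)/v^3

18

Substitution gives 0/0; apply L'Hôpital's rule 3 times.
After differentiating numerator and denominator 3 times the quotient is (108*e^(3*v) - 54*sin(3*v))/(6); at v = 0 this is 18.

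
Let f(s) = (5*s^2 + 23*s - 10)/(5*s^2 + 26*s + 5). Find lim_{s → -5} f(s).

9/8

Since s = -5 makes numerator and denominator zero, (s + 5) divides both.
Cancelling it gives (5*s - 2)/(5*s + 1); now plug in s = -5 to get 9/8.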